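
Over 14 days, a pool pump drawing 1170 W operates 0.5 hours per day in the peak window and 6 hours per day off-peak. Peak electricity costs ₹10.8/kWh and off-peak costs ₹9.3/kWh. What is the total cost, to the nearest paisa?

₹1002.46

Peak energy = 1.17 kW × 0.5 h × 14 = 8.19 kWh
Off-peak energy = 1.17 kW × 6 h × 14 = 98.28 kWh
Cost = 8.19 × ₹10.8 + 98.28 × ₹9.3 = ₹88.452 + ₹914.004 = ₹1002.46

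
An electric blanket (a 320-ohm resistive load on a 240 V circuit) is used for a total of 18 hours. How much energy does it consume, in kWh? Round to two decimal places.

3.24 kWh

Power = V²/R = 240²/320 = 180 W = 0.18 kW
Energy = 0.18 kW × 18 h = 3.24 kWh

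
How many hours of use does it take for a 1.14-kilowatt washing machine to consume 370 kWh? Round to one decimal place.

324.6 h

Hours = 370 kWh ÷ 1.14 kW = 324.6 h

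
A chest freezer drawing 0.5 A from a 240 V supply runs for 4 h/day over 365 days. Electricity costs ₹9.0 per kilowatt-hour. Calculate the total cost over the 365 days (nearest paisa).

Power = 0.5 A × 240 V = 120 W = 0.12 kW
Runtime = 4 h/day × 365 days = 1460 h
Energy = 0.12 kW × 1460 h = 175.2 kWh
Cost = 175.2 kWh × ₹9.0/kWh = ₹1576.80

₹1576.80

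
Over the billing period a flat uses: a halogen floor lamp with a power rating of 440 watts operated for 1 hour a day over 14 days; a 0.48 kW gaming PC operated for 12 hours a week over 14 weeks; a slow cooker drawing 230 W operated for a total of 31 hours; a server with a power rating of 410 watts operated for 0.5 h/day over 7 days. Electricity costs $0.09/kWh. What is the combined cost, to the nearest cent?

halogen floor lamp: Runtime = 1 h/day × 14 days = 14 h
halogen floor lamp: 0.44 kW × 14 h = 6.16 kWh
gaming PC: Runtime = 12 h/week × 14 weeks = 168 h
gaming PC: 0.48 kW × 168 h = 80.64 kWh
slow cooker: 0.23 kW × 31 h = 7.13 kWh
server: Runtime = 0.5 h/day × 7 days = 3.5 h
server: 0.41 kW × 3.5 h = 1.435 kWh
Total energy = 95.365 kWh
Cost = 95.365 × $0.09 = $8.58

$8.58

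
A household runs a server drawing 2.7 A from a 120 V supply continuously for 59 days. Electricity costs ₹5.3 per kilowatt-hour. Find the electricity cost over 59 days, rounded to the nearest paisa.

Power = 2.7 A × 120 V = 324 W = 0.324 kW
Runtime = 24 h × 59 = 1416 h
Energy = 0.324 kW × 1416 h = 458.784 kWh
Cost = 458.784 kWh × ₹5.3/kWh = ₹2431.56

₹2431.56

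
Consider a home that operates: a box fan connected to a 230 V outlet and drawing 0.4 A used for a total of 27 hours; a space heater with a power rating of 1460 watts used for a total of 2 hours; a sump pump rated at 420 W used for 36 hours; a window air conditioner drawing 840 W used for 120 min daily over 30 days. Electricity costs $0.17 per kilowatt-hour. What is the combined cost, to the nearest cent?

$12.06

box fan: Power = 0.4 A × 230 V = 92 W = 0.092 kW
box fan: 0.092 kW × 27 h = 2.484 kWh
space heater: 1.46 kW × 2 h = 2.92 kWh
sump pump: 0.42 kW × 36 h = 15.12 kWh
window air conditioner: Runtime = 120 min × 30 = 3600 min = 60 h
window air conditioner: 0.84 kW × 60 h = 50.4 kWh
Total energy = 70.924 kWh
Cost = 70.924 × $0.17 = $12.06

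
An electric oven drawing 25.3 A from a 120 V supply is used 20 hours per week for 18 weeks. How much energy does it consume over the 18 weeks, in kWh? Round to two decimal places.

1092.96 kWh

Power = 25.3 A × 120 V = 3036 W = 3.036 kW
Runtime = 20 h/week × 18 weeks = 360 h
Energy = 3.036 kW × 360 h = 1092.96 kWh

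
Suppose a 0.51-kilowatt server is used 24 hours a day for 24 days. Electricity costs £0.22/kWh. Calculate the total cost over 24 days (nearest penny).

Runtime = 24 h × 24 = 576 h
Energy = 0.51 kW × 576 h = 293.76 kWh
Cost = 293.76 kWh × £0.22/kWh = £64.63

£64.63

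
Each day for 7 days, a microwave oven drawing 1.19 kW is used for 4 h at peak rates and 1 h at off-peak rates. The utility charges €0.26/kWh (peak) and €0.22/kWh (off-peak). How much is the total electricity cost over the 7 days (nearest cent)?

€10.50

Peak energy = 1.19 kW × 4 h × 7 = 33.32 kWh
Off-peak energy = 1.19 kW × 1 h × 7 = 8.33 kWh
Cost = 33.32 × €0.26 + 8.33 × €0.22 = €8.6632 + €1.8326 = €10.50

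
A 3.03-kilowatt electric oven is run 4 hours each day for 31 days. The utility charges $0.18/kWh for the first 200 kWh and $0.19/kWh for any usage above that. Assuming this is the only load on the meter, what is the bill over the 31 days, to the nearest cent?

Runtime = 4 h/day × 31 days = 124 h
Energy = 3.03 kW × 124 h = 375.72 kWh
Tier 1 (0–200 kWh): 200 × $0.18 = $36
Above 200 kWh: 175.72 × $0.19 = $33.3868
Bill = $69.39

$69.39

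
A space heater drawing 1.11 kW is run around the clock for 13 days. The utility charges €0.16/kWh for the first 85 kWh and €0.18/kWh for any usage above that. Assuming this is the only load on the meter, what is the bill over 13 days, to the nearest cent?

€60.64

Runtime = 24 h × 13 = 312 h
Energy = 1.11 kW × 312 h = 346.32 kWh
Tier 1 (0–85 kWh): 85 × €0.16 = €13.6
Above 85 kWh: 261.32 × €0.18 = €47.0376
Bill = €60.64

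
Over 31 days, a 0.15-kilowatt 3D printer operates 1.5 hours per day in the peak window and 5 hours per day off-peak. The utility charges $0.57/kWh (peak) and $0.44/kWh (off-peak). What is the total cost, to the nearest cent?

$14.21

Peak energy = 0.15 kW × 1.5 h × 31 = 6.975 kWh
Off-peak energy = 0.15 kW × 5 h × 31 = 23.25 kWh
Cost = 6.975 × $0.57 + 23.25 × $0.44 = $3.97575 + $10.23 = $14.21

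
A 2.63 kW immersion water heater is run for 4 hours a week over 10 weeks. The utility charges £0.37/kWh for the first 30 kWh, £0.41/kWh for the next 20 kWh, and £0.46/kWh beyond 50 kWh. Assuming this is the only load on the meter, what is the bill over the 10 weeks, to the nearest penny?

Runtime = 4 h/week × 10 weeks = 40 h
Energy = 2.63 kW × 40 h = 105.2 kWh
Tier 1 (0–30 kWh): 30 × £0.37 = £11.1
Tier 2 (30–50 kWh): 20 × £0.41 = £8.2
Above 50 kWh: 55.2 × £0.46 = £25.392
Bill = £44.69

£44.69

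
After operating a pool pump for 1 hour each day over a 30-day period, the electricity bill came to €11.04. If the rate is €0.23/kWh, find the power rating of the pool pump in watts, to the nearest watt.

Energy = €11.04 ÷ €0.23/kWh = 48 kWh
Runtime = 1 h/day × 30 days = 30 h
Power = 48 kWh ÷ 30 h = 1.6 kW = 1600 W

1600 W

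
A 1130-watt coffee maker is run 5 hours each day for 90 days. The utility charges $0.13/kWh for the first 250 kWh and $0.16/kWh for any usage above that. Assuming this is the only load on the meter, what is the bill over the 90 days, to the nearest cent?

Runtime = 5 h/day × 90 days = 450 h
Energy = 1.13 kW × 450 h = 508.5 kWh
Tier 1 (0–250 kWh): 250 × $0.13 = $32.5
Above 250 kWh: 258.5 × $0.16 = $41.36
Bill = $73.86

$73.86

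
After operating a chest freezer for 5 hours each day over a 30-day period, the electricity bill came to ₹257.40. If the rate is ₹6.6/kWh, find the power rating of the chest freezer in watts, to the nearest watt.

Energy = ₹257.40 ÷ ₹6.6/kWh = 39 kWh
Runtime = 5 h/day × 30 days = 150 h
Power = 39 kWh ÷ 150 h = 0.26 kW = 260 W

260 W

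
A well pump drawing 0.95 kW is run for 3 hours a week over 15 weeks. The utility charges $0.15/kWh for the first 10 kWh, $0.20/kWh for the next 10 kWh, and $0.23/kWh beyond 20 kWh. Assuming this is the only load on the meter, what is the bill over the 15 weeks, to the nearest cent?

Runtime = 3 h/week × 15 weeks = 45 h
Energy = 0.95 kW × 45 h = 42.75 kWh
Tier 1 (0–10 kWh): 10 × $0.15 = $1.5
Tier 2 (10–20 kWh): 10 × $0.20 = $2
Above 20 kWh: 22.75 × $0.23 = $5.2325
Bill = $8.73

$8.73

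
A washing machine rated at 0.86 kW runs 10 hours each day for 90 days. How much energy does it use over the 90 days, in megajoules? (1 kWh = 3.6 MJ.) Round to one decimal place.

2786.4 MJ

Runtime = 10 h/day × 90 days = 900 h
Energy = 0.86 kW × 900 h = 774 kWh
= 774 × 3.6 MJ = 2786.4 MJ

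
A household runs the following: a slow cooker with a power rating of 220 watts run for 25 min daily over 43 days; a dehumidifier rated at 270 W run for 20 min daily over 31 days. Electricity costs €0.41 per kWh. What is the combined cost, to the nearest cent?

€2.76

slow cooker: Runtime = 25 min × 43 = 1075 min = 17.916666… h
slow cooker: 0.22 kW × 17.916666… h = 3.941666… kWh
dehumidifier: Runtime = 20 min × 31 = 620 min = 10.333333… h
dehumidifier: 0.27 kW × 10.333333… h = 2.79 kWh
Total energy = 6.731666… kWh
Cost = 6.731666… × €0.41 = €2.76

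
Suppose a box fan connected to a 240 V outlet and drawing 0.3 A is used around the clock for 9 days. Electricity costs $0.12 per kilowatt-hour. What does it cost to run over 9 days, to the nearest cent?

Power = 0.3 A × 240 V = 72 W = 0.072 kW
Runtime = 24 h × 9 = 216 h
Energy = 0.072 kW × 216 h = 15.552 kWh
Cost = 15.552 kWh × $0.12/kWh = $1.87

$1.87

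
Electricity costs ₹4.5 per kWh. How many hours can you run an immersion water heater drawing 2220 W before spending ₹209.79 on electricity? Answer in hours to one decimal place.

Energy available = ₹209.79 ÷ ₹4.5/kWh = 46.62 kWh
Hours = 46.62 kWh ÷ 2.22 kW = 21.0 h

21.0 h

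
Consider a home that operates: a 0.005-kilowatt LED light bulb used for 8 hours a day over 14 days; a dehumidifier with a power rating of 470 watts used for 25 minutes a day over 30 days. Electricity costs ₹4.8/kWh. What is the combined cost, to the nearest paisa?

₹30.89

LED light bulb: Runtime = 8 h/day × 14 days = 112 h
LED light bulb: 0.005 kW × 112 h = 0.56 kWh
dehumidifier: Runtime = 25 min × 30 = 750 min = 12.5 h
dehumidifier: 0.47 kW × 12.5 h = 5.875 kWh
Total energy = 6.435 kWh
Cost = 6.435 × ₹4.8 = ₹30.89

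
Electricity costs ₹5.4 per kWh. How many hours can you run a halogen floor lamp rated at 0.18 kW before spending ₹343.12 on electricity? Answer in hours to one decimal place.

353.0 h

Energy available = ₹343.12 ÷ ₹5.4/kWh = 63.5407 kWh
Hours = 63.5407 kWh ÷ 0.18 kW = 353.0 h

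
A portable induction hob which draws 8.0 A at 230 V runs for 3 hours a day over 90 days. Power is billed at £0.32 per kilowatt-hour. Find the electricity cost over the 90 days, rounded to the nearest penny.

£158.98

Power = 8.0 A × 230 V = 1840 W = 1.84 kW
Runtime = 3 h/day × 90 days = 270 h
Energy = 1.84 kW × 270 h = 496.8 kWh
Cost = 496.8 kWh × £0.32/kWh = £158.98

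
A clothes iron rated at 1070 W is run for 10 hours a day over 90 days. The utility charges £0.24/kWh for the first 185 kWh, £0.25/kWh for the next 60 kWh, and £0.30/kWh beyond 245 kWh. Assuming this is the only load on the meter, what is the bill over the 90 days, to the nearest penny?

£274.80

Runtime = 10 h/day × 90 days = 900 h
Energy = 1.07 kW × 900 h = 963 kWh
Tier 1 (0–185 kWh): 185 × £0.24 = £44.4
Tier 2 (185–245 kWh): 60 × £0.25 = £15
Above 245 kWh: 718 × £0.30 = £215.4
Bill = £274.80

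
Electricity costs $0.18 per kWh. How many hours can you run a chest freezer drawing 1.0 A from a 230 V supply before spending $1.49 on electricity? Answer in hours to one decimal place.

Power = 1.0 A × 230 V = 230 W = 0.23 kW
Energy available = $1.49 ÷ $0.18/kWh = 8.2778 kWh
Hours = 8.2778 kWh ÷ 0.23 kW = 36.0 h

36.0 h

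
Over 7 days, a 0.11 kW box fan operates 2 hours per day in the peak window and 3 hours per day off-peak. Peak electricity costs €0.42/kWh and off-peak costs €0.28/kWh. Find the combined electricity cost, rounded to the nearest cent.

Peak energy = 0.11 kW × 2 h × 7 = 1.54 kWh
Off-peak energy = 0.11 kW × 3 h × 7 = 2.31 kWh
Cost = 1.54 × €0.42 + 2.31 × €0.28 = €0.6468 + €0.6468 = €1.29

€1.29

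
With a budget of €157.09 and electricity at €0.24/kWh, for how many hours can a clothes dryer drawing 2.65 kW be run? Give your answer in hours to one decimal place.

Energy available = €157.09 ÷ €0.24/kWh = 654.5417 kWh
Hours = 654.5417 kWh ÷ 2.65 kW = 247.0 h

247.0 h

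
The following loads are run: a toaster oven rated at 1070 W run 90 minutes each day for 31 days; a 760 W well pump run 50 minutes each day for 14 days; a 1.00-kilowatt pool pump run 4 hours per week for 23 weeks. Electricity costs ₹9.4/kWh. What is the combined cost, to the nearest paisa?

toaster oven: Runtime = 90 min × 31 = 2790 min = 46.5 h
toaster oven: 1.07 kW × 46.5 h = 49.755 kWh
well pump: Runtime = 50 min × 14 = 700 min = 11.666666… h
well pump: 0.76 kW × 11.666666… h = 8.866666… kWh
pool pump: Runtime = 4 h/week × 23 weeks = 92 h
pool pump: 1 kW × 92 h = 92 kWh
Total energy = 150.621666… kWh
Cost = 150.621666… × ₹9.4 = ₹1415.84

₹1415.84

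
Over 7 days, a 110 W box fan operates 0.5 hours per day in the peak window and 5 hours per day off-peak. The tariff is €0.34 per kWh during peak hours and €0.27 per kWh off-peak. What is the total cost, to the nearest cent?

€1.17

Peak energy = 0.11 kW × 0.5 h × 7 = 0.385 kWh
Off-peak energy = 0.11 kW × 5 h × 7 = 3.85 kWh
Cost = 0.385 × €0.34 + 3.85 × €0.27 = €0.1309 + €1.0395 = €1.17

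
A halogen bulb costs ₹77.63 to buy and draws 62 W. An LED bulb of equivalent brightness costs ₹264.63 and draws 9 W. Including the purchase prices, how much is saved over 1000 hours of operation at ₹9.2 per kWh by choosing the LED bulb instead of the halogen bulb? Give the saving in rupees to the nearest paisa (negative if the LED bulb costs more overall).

halogen bulb: ₹77.63 + (62/1000) kW × 1000 h × ₹9.2 = ₹77.63 + ₹570.4 = ₹648.03
LED bulb: ₹264.63 + (9/1000) kW × 1000 h × ₹9.2 = ₹264.63 + ₹82.8 = ₹347.43
Saving = ₹648.03 − ₹347.43 = ₹300.6

₹300.60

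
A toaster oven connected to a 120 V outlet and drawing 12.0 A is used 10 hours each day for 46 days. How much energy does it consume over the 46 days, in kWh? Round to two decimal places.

662.40 kWh

Power = 12.0 A × 120 V = 1440 W = 1.44 kW
Runtime = 10 h/day × 46 days = 460 h
Energy = 1.44 kW × 460 h = 662.4 kWh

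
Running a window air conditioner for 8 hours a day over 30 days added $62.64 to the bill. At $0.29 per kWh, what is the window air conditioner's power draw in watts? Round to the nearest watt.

900 W

Energy = $62.64 ÷ $0.29/kWh = 216 kWh
Runtime = 8 h/day × 30 days = 240 h
Power = 216 kWh ÷ 240 h = 0.9 kW = 900 W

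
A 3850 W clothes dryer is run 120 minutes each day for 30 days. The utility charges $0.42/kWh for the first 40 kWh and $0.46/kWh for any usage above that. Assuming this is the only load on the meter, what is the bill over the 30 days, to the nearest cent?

$104.66

Runtime = 120 min × 30 = 3600 min = 60 h
Energy = 3.85 kW × 60 h = 231 kWh
Tier 1 (0–40 kWh): 40 × $0.42 = $16.8
Above 40 kWh: 191 × $0.46 = $87.86
Bill = $104.66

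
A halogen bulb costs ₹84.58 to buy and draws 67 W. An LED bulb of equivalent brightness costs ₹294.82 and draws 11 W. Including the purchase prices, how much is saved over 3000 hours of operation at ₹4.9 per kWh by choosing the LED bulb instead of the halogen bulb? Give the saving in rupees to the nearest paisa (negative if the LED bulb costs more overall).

halogen bulb: ₹84.58 + (67/1000) kW × 3000 h × ₹4.9 = ₹84.58 + ₹984.9 = ₹1069.48
LED bulb: ₹294.82 + (11/1000) kW × 3000 h × ₹4.9 = ₹294.82 + ₹161.7 = ₹456.52
Saving = ₹1069.48 − ₹456.52 = ₹612.96

₹612.96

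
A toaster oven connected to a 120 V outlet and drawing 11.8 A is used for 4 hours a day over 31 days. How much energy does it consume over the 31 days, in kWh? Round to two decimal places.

Power = 11.8 A × 120 V = 1416 W = 1.416 kW
Runtime = 4 h/day × 31 days = 124 h
Energy = 1.416 kW × 124 h = 175.584 kWh ≈ 175.58 kWh

175.58 kWh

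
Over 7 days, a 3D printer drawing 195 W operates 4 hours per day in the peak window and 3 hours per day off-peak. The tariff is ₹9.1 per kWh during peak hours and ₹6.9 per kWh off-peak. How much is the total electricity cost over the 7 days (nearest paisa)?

₹77.94

Peak energy = 0.195 kW × 4 h × 7 = 5.46 kWh
Off-peak energy = 0.195 kW × 3 h × 7 = 4.095 kWh
Cost = 5.46 × ₹9.1 + 4.095 × ₹6.9 = ₹49.686 + ₹28.2555 = ₹77.94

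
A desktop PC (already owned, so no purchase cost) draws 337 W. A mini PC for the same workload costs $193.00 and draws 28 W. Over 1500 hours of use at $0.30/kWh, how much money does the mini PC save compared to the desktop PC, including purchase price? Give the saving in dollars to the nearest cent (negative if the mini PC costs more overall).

desktop PC: $0.00 + (337/1000) kW × 1500 h × $0.30 = $0.00 + $151.65 = $151.65
mini PC: $193.00 + (28/1000) kW × 1500 h × $0.30 = $193.00 + $12.6 = $205.6
Saving = $151.65 − $205.6 = −$53.95

-$53.95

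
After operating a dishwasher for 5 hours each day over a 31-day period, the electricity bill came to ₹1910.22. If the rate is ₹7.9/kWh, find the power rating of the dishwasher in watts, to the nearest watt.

Energy = ₹1910.22 ÷ ₹7.9/kWh = 241.8 kWh
Runtime = 5 h/day × 31 days = 155 h
Power = 241.8 kWh ÷ 155 h = 1.56 kW = 1560 W

1560 W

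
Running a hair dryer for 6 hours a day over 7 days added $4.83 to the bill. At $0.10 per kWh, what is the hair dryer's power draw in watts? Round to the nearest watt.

Energy = $4.83 ÷ $0.10/kWh = 48.3 kWh
Runtime = 6 h/day × 7 days = 42 h
Power = 48.3 kWh ÷ 42 h = 1.15 kW = 1150 W

1150 W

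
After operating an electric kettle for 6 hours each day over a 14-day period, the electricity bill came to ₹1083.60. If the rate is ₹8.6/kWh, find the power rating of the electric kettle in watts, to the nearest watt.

Energy = ₹1083.60 ÷ ₹8.6/kWh = 126 kWh
Runtime = 6 h/day × 14 days = 84 h
Power = 126 kWh ÷ 84 h = 1.5 kW = 1500 W

1500 W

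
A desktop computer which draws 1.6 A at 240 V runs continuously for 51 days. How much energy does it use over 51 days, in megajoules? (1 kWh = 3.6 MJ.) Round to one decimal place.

Power = 1.6 A × 240 V = 384 W = 0.384 kW
Runtime = 24 h × 51 = 1224 h
Energy = 0.384 kW × 1224 h = 470.016 kWh
= 470.016 × 3.6 MJ = 1692.1 MJ

1692.1 MJ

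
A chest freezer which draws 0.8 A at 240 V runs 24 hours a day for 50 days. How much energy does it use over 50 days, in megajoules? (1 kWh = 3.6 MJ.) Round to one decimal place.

829.4 MJ

Power = 0.8 A × 240 V = 192 W = 0.192 kW
Runtime = 24 h × 50 = 1200 h
Energy = 0.192 kW × 1200 h = 230.4 kWh
= 230.4 × 3.6 MJ = 829.4 MJ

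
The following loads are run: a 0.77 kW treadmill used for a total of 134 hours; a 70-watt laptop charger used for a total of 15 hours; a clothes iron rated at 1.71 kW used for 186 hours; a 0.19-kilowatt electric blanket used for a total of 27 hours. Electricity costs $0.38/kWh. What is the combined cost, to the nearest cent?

$162.42

treadmill: 0.77 kW × 134 h = 103.18 kWh
laptop charger: 0.07 kW × 15 h = 1.05 kWh
clothes iron: 1.71 kW × 186 h = 318.06 kWh
electric blanket: 0.19 kW × 27 h = 5.13 kWh
Total energy = 427.42 kWh
Cost = 427.42 × $0.38 = $162.42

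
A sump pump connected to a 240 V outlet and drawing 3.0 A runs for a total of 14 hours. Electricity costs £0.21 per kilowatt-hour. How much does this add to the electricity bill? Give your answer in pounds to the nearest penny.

£2.12

Power = 3.0 A × 240 V = 720 W = 0.72 kW
Energy = 0.72 kW × 14 h = 10.08 kWh
Cost = 10.08 kWh × £0.21/kWh = £2.12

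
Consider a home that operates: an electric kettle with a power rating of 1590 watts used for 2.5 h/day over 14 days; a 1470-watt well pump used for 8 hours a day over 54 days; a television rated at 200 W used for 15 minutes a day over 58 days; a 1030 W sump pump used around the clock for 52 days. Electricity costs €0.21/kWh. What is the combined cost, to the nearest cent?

electric kettle: Runtime = 2.5 h/day × 14 days = 35 h
electric kettle: 1.59 kW × 35 h = 55.65 kWh
well pump: Runtime = 8 h/day × 54 days = 432 h
well pump: 1.47 kW × 432 h = 635.04 kWh
television: Runtime = 15 min × 58 = 870 min = 14.5 h
television: 0.2 kW × 14.5 h = 2.9 kWh
sump pump: Runtime = 24 h × 52 = 1248 h
sump pump: 1.03 kW × 1248 h = 1285.44 kWh
Total energy = 1979.03 kWh
Cost = 1979.03 × €0.21 = €415.60

€415.60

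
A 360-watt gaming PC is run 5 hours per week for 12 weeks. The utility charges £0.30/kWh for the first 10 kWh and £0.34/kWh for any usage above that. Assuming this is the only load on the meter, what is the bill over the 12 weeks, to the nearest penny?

Runtime = 5 h/week × 12 weeks = 60 h
Energy = 0.36 kW × 60 h = 21.6 kWh
Tier 1 (0–10 kWh): 10 × £0.30 = £3
Above 10 kWh: 11.6 × £0.34 = £3.944
Bill = £6.94

£6.94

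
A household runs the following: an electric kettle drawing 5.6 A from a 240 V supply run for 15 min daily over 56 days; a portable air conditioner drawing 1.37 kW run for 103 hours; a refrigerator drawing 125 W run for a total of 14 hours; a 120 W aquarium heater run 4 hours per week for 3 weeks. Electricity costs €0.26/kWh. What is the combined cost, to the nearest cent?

€42.41

electric kettle: Power = 5.6 A × 240 V = 1344 W = 1.344 kW
electric kettle: Runtime = 15 min × 56 = 840 min = 14 h
electric kettle: 1.344 kW × 14 h = 18.816 kWh
portable air conditioner: 1.37 kW × 103 h = 141.11 kWh
refrigerator: 0.125 kW × 14 h = 1.75 kWh
aquarium heater: Runtime = 4 h/week × 3 weeks = 12 h
aquarium heater: 0.12 kW × 12 h = 1.44 kWh
Total energy = 163.116 kWh
Cost = 163.116 × €0.26 = €42.41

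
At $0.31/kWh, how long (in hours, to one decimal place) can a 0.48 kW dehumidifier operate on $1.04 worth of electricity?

7.0 h

Energy available = $1.04 ÷ $0.31/kWh = 3.3548 kWh
Hours = 3.3548 kWh ÷ 0.48 kW = 7.0 h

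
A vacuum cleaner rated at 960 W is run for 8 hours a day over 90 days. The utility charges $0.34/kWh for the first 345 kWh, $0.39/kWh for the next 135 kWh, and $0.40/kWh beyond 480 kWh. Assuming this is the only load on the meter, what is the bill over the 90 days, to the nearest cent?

Runtime = 8 h/day × 90 days = 720 h
Energy = 0.96 kW × 720 h = 691.2 kWh
Tier 1 (0–345 kWh): 345 × $0.34 = $117.3
Tier 2 (345–480 kWh): 135 × $0.39 = $52.65
Above 480 kWh: 211.2 × $0.40 = $84.48
Bill = $254.43

$254.43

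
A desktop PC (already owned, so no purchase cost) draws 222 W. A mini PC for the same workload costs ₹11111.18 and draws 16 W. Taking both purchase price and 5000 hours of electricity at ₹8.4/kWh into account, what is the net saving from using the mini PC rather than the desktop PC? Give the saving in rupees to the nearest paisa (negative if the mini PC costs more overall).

-₹2459.18

desktop PC: ₹0.00 + (222/1000) kW × 5000 h × ₹8.4 = ₹0.00 + ₹9324 = ₹9324
mini PC: ₹11111.18 + (16/1000) kW × 5000 h × ₹8.4 = ₹11111.18 + ₹672 = ₹11783.18
Saving = ₹9324 − ₹11783.18 = −₹2459.18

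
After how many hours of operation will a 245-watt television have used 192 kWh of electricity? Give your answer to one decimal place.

783.7 h

Hours = 192 kWh ÷ 0.245 kW = 783.7 h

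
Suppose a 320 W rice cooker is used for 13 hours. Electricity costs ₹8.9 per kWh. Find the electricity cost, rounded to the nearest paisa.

Energy = 0.32 kW × 13 h = 4.16 kWh
Cost = 4.16 kWh × ₹8.9/kWh = ₹37.02

₹37.02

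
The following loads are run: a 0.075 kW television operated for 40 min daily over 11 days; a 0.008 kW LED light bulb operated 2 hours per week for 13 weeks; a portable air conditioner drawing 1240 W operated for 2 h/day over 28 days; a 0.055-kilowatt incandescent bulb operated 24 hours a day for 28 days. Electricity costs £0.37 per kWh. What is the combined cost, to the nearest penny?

television: Runtime = 40 min × 11 = 440 min = 7.333333… h
television: 0.075 kW × 7.333333… h = 0.55 kWh
LED light bulb: Runtime = 2 h/week × 13 weeks = 26 h
LED light bulb: 0.008 kW × 26 h = 0.208 kWh
portable air conditioner: Runtime = 2 h/day × 28 days = 56 h
portable air conditioner: 1.24 kW × 56 h = 69.44 kWh
incandescent bulb: Runtime = 24 h × 28 = 672 h
incandescent bulb: 0.055 kW × 672 h = 36.96 kWh
Total energy = 107.158 kWh
Cost = 107.158 × £0.37 = £39.65

£39.65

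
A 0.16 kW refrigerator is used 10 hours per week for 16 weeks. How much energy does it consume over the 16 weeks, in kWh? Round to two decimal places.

25.60 kWh

Runtime = 10 h/week × 16 weeks = 160 h
Energy = 0.16 kW × 160 h = 25.6 kWh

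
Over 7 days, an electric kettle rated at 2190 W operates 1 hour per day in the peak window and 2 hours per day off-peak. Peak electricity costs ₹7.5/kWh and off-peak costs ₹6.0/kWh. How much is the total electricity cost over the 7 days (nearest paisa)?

Peak energy = 2.19 kW × 1 h × 7 = 15.33 kWh
Off-peak energy = 2.19 kW × 2 h × 7 = 30.66 kWh
Cost = 15.33 × ₹7.5 + 30.66 × ₹6.0 = ₹114.975 + ₹183.96 = ₹298.94

₹298.94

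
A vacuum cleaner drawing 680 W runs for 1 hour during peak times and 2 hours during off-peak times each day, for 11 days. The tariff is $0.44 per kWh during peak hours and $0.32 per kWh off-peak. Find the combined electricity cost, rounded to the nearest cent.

$8.08

Peak energy = 0.68 kW × 1 h × 11 = 7.48 kWh
Off-peak energy = 0.68 kW × 2 h × 11 = 14.96 kWh
Cost = 7.48 × $0.44 + 14.96 × $0.32 = $3.2912 + $4.7872 = $8.08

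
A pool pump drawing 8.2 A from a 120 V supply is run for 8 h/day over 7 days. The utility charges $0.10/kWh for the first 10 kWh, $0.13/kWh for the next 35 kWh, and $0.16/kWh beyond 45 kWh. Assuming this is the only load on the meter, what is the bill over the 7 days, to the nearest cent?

$7.17

Power = 8.2 A × 120 V = 984 W = 0.984 kW
Runtime = 8 h/day × 7 days = 56 h
Energy = 0.984 kW × 56 h = 55.104 kWh
Tier 1 (0–10 kWh): 10 × $0.10 = $1
Tier 2 (10–45 kWh): 35 × $0.13 = $4.55
Above 45 kWh: 10.104 × $0.16 = $1.61664
Bill = $7.17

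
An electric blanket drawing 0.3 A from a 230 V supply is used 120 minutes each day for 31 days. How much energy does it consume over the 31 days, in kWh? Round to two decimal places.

4.28 kWh

Power = 0.3 A × 230 V = 69 W = 0.069 kW
Runtime = 120 min × 31 = 3720 min = 62 h
Energy = 0.069 kW × 62 h = 4.278 kWh ≈ 4.28 kWh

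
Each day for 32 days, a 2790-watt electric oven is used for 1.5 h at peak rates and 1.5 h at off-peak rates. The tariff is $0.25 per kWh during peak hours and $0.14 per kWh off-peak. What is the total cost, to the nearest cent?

Peak energy = 2.79 kW × 1.5 h × 32 = 133.92 kWh
Off-peak energy = 2.79 kW × 1.5 h × 32 = 133.92 kWh
Cost = 133.92 × $0.25 + 133.92 × $0.14 = $33.48 + $18.7488 = $52.23

$52.23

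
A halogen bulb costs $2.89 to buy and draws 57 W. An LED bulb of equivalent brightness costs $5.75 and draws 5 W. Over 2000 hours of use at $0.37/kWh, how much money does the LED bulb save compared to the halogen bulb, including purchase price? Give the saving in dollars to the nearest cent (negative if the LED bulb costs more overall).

halogen bulb: $2.89 + (57/1000) kW × 2000 h × $0.37 = $2.89 + $42.18 = $45.07
LED bulb: $5.75 + (5/1000) kW × 2000 h × $0.37 = $5.75 + $3.7 = $9.45
Saving = $45.07 − $9.45 = $35.62

$35.62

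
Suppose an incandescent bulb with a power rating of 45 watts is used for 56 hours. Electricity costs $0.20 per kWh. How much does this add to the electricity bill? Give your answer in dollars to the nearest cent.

$0.50

Energy = 0.045 kW × 56 h = 2.52 kWh
Cost = 2.52 kWh × $0.20/kWh = $0.50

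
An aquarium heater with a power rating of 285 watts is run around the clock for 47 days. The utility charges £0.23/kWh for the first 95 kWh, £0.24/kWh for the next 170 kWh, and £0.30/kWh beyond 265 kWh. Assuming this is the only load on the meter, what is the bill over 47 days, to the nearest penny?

£79.59

Runtime = 24 h × 47 = 1128 h
Energy = 0.285 kW × 1128 h = 321.48 kWh
Tier 1 (0–95 kWh): 95 × £0.23 = £21.85
Tier 2 (95–265 kWh): 170 × £0.24 = £40.8
Above 265 kWh: 56.48 × £0.30 = £16.944
Bill = £79.59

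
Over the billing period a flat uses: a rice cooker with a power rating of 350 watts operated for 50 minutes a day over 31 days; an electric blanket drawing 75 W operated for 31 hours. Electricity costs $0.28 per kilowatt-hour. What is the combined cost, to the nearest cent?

rice cooker: Runtime = 50 min × 31 = 1550 min = 25.833333… h
rice cooker: 0.35 kW × 25.833333… h = 9.041666… kWh
electric blanket: 0.075 kW × 31 h = 2.325 kWh
Total energy = 11.366666… kWh
Cost = 11.366666… × $0.28 = $3.18

$3.18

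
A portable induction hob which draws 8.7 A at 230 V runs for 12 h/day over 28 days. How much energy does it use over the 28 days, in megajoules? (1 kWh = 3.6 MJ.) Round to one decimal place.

Power = 8.7 A × 230 V = 2001 W = 2.001 kW
Runtime = 12 h/day × 28 days = 336 h
Energy = 2.001 kW × 336 h = 672.336 kWh
= 672.336 × 3.6 MJ = 2420.4 MJ

2420.4 MJ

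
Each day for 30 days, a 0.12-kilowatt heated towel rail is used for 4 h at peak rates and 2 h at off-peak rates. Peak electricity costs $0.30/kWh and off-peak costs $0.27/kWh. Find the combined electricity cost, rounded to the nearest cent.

$6.26

Peak energy = 0.12 kW × 4 h × 30 = 14.4 kWh
Off-peak energy = 0.12 kW × 2 h × 30 = 7.2 kWh
Cost = 14.4 × $0.30 + 7.2 × $0.27 = $4.32 + $1.944 = $6.26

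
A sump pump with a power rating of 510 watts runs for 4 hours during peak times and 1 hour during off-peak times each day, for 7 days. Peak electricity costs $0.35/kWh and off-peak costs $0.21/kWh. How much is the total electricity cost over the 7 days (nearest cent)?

$5.75

Peak energy = 0.51 kW × 4 h × 7 = 14.28 kWh
Off-peak energy = 0.51 kW × 1 h × 7 = 3.57 kWh
Cost = 14.28 × $0.35 + 3.57 × $0.21 = $4.998 + $0.7497 = $5.75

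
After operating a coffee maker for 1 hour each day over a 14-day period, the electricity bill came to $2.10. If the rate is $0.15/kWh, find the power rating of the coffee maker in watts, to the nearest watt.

1000 W

Energy = $2.10 ÷ $0.15/kWh = 14 kWh
Runtime = 1 h/day × 14 days = 14 h
Power = 14 kWh ÷ 14 h = 1 kW = 1000 W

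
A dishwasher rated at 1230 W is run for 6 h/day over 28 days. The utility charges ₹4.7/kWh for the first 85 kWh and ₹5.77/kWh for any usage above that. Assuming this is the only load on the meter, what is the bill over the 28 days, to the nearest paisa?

Runtime = 6 h/day × 28 days = 168 h
Energy = 1.23 kW × 168 h = 206.64 kWh
Tier 1 (0–85 kWh): 85 × ₹4.7 = ₹399.5
Above 85 kWh: 121.64 × ₹5.77 = ₹701.8628
Bill = ₹1101.36

₹1101.36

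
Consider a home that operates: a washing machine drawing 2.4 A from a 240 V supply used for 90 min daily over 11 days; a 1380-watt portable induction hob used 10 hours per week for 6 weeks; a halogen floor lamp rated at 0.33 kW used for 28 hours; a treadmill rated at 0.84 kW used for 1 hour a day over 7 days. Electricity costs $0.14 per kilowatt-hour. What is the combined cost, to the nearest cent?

$15.04

washing machine: Power = 2.4 A × 240 V = 576 W = 0.576 kW
washing machine: Runtime = 90 min × 11 = 990 min = 16.5 h
washing machine: 0.576 kW × 16.5 h = 9.504 kWh
portable induction hob: Runtime = 10 h/week × 6 weeks = 60 h
portable induction hob: 1.38 kW × 60 h = 82.8 kWh
halogen floor lamp: 0.33 kW × 28 h = 9.24 kWh
treadmill: Runtime = 1 h/day × 7 days = 7 h
treadmill: 0.84 kW × 7 h = 5.88 kWh
Total energy = 107.424 kWh
Cost = 107.424 × $0.14 = $15.04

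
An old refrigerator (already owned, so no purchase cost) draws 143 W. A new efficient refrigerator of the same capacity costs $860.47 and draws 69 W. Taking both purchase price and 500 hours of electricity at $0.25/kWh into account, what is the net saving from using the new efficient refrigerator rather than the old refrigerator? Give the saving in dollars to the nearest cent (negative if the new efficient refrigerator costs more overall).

-$851.22

old refrigerator: $0.00 + (143/1000) kW × 500 h × $0.25 = $0.00 + $17.875 = $17.875
new efficient refrigerator: $860.47 + (69/1000) kW × 500 h × $0.25 = $860.47 + $8.625 = $869.095
Saving = $17.875 − $869.095 = −$851.22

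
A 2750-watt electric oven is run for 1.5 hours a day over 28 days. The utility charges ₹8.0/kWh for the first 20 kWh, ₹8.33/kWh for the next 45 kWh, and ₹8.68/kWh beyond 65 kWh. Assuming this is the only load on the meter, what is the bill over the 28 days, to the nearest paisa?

₹973.19

Runtime = 1.5 h/day × 28 days = 42 h
Energy = 2.75 kW × 42 h = 115.5 kWh
Tier 1 (0–20 kWh): 20 × ₹8.0 = ₹160
Tier 2 (20–65 kWh): 45 × ₹8.33 = ₹374.85
Above 65 kWh: 50.5 × ₹8.68 = ₹438.34
Bill = ₹973.19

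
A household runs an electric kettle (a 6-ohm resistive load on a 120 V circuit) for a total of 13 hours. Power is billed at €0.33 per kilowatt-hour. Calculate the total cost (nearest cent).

€10.30

Power = V²/R = 120²/6 = 2400 W = 2.4 kW
Energy = 2.4 kW × 13 h = 31.2 kWh
Cost = 31.2 kWh × €0.33/kWh = €10.30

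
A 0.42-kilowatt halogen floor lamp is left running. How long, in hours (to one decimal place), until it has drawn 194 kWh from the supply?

461.9 h

Hours = 194 kWh ÷ 0.42 kW = 461.9 h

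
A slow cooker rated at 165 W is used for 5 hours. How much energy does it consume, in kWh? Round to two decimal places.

0.83 kWh

Energy = 0.165 kW × 5 h = 0.825 kWh ≈ 0.83 kWh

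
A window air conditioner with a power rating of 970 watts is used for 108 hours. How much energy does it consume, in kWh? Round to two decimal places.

Energy = 0.97 kW × 108 h = 104.76 kWh

104.76 kWh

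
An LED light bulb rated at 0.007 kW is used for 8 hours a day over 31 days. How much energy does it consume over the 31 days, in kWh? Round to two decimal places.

1.74 kWh

Runtime = 8 h/day × 31 days = 248 h
Energy = 0.007 kW × 248 h = 1.736 kWh ≈ 1.74 kWh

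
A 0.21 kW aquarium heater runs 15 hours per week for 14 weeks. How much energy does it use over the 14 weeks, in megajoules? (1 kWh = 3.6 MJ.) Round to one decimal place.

158.8 MJ

Runtime = 15 h/week × 14 weeks = 210 h
Energy = 0.21 kW × 210 h = 44.1 kWh
= 44.1 × 3.6 MJ = 158.8 MJ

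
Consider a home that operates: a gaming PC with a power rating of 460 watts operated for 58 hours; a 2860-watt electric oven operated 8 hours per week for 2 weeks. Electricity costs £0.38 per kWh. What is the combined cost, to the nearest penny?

£27.53

gaming PC: 0.46 kW × 58 h = 26.68 kWh
electric oven: Runtime = 8 h/week × 2 weeks = 16 h
electric oven: 2.86 kW × 16 h = 45.76 kWh
Total energy = 72.44 kWh
Cost = 72.44 × £0.38 = £27.53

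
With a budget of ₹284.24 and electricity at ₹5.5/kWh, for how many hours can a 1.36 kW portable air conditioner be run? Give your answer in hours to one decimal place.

Energy available = ₹284.24 ÷ ₹5.5/kWh = 51.68 kWh
Hours = 51.68 kWh ÷ 1.36 kW = 38.0 h

38.0 h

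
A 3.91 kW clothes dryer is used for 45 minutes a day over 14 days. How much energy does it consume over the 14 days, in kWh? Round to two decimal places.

Runtime = 45 min × 14 = 630 min = 10.5 h
Energy = 3.91 kW × 10.5 h = 41.055 kWh ≈ 41.06 kWh

41.06 kWh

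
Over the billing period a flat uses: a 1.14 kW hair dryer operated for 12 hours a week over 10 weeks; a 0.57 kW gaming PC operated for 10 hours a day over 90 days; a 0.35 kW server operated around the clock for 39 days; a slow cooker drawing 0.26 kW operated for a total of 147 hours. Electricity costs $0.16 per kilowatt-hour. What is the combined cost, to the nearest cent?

hair dryer: Runtime = 12 h/week × 10 weeks = 120 h
hair dryer: 1.14 kW × 120 h = 136.8 kWh
gaming PC: Runtime = 10 h/day × 90 days = 900 h
gaming PC: 0.57 kW × 900 h = 513 kWh
server: Runtime = 24 h × 39 = 936 h
server: 0.35 kW × 936 h = 327.6 kWh
slow cooker: 0.26 kW × 147 h = 38.22 kWh
Total energy = 1015.62 kWh
Cost = 1015.62 × $0.16 = $162.50

$162.50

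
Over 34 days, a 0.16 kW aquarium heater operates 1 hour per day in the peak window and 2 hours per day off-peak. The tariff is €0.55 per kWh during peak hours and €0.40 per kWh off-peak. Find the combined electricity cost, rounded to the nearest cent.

€7.34

Peak energy = 0.16 kW × 1 h × 34 = 5.44 kWh
Off-peak energy = 0.16 kW × 2 h × 34 = 10.88 kWh
Cost = 5.44 × €0.55 + 10.88 × €0.40 = €2.992 + €4.352 = €7.34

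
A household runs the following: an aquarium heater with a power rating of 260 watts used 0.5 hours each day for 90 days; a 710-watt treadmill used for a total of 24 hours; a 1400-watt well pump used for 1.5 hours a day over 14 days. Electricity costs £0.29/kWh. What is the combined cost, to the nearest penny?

aquarium heater: Runtime = 0.5 h/day × 90 days = 45 h
aquarium heater: 0.26 kW × 45 h = 11.7 kWh
treadmill: 0.71 kW × 24 h = 17.04 kWh
well pump: Runtime = 1.5 h/day × 14 days = 21 h
well pump: 1.4 kW × 21 h = 29.4 kWh
Total energy = 58.14 kWh
Cost = 58.14 × £0.29 = £16.86

£16.86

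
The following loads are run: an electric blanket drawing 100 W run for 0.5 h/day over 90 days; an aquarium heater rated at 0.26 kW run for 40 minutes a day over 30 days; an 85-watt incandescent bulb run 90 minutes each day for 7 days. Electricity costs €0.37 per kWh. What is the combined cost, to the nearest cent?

€3.92

electric blanket: Runtime = 0.5 h/day × 90 days = 45 h
electric blanket: 0.1 kW × 45 h = 4.5 kWh
aquarium heater: Runtime = 40 min × 30 = 1200 min = 20 h
aquarium heater: 0.26 kW × 20 h = 5.2 kWh
incandescent bulb: Runtime = 90 min × 7 = 630 min = 10.5 h
incandescent bulb: 0.085 kW × 10.5 h = 0.8925 kWh
Total energy = 10.5925 kWh
Cost = 10.5925 × €0.37 = €3.92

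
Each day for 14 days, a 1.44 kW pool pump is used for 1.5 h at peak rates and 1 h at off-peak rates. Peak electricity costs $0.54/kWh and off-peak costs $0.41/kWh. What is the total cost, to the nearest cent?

Peak energy = 1.44 kW × 1.5 h × 14 = 30.24 kWh
Off-peak energy = 1.44 kW × 1 h × 14 = 20.16 kWh
Cost = 30.24 × $0.54 + 20.16 × $0.41 = $16.3296 + $8.2656 = $24.60

$24.60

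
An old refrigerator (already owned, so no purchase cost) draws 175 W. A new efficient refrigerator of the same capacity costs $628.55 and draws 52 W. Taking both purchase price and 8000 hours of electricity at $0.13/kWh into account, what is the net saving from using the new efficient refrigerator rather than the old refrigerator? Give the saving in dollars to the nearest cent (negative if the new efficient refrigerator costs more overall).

old refrigerator: $0.00 + (175/1000) kW × 8000 h × $0.13 = $0.00 + $182 = $182
new efficient refrigerator: $628.55 + (52/1000) kW × 8000 h × $0.13 = $628.55 + $54.08 = $682.63
Saving = $182 − $682.63 = −$500.63

-$500.63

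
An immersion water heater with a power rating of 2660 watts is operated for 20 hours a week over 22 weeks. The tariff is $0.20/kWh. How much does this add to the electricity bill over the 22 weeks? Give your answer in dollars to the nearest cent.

Runtime = 20 h/week × 22 weeks = 440 h
Energy = 2.66 kW × 440 h = 1170.4 kWh
Cost = 1170.4 kWh × $0.20/kWh = $234.08

$234.08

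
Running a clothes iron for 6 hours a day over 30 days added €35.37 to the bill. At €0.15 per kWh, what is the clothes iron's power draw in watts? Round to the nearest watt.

Energy = €35.37 ÷ €0.15/kWh = 235.8 kWh
Runtime = 6 h/day × 30 days = 180 h
Power = 235.8 kWh ÷ 180 h = 1.31 kW = 1310 W

1310 W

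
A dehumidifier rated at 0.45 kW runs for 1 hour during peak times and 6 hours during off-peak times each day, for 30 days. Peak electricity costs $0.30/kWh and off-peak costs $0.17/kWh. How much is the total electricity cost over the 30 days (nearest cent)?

Peak energy = 0.45 kW × 1 h × 30 = 13.5 kWh
Off-peak energy = 0.45 kW × 6 h × 30 = 81 kWh
Cost = 13.5 × $0.30 + 81 × $0.17 = $4.05 + $13.77 = $17.82

$17.82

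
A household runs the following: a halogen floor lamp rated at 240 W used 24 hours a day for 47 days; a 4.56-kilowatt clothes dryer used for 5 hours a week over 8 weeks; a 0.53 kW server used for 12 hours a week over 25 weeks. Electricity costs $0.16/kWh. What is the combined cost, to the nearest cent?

$97.94

halogen floor lamp: Runtime = 24 h × 47 = 1128 h
halogen floor lamp: 0.24 kW × 1128 h = 270.72 kWh
clothes dryer: Runtime = 5 h/week × 8 weeks = 40 h
clothes dryer: 4.56 kW × 40 h = 182.4 kWh
server: Runtime = 12 h/week × 25 weeks = 300 h
server: 0.53 kW × 300 h = 159 kWh
Total energy = 612.12 kWh
Cost = 612.12 × $0.16 = $97.94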